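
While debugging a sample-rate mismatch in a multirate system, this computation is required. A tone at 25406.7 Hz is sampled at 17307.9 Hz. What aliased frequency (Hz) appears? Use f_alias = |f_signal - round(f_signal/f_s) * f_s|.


Compute the nearest integer multiple of fs to the signal:
n = round(25406.7 / 17307.9) = 1
f_alias = |25406.7 - 1 * 17307.9|
        = |25406.7 - 17307.9|
        = 8098.8 Hz

8098.8


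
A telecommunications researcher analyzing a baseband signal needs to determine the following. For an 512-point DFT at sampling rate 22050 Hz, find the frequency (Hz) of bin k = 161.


Frequency of DFT bin k:
f_k = k * fs / N
    = 161 * 22050 / 512
    = 3550050 / 512
    = 6933.691 Hz

6933.691 Hz


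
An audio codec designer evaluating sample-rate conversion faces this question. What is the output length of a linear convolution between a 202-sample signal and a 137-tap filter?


Linear convolution output length:
L = N + M - 1
  = 202 + 137 - 1
  = 338 samples

338


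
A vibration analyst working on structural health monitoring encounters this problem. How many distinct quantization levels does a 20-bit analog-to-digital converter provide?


Number of quantization levels = 2^N
= 2^20
= 1048576

1048576


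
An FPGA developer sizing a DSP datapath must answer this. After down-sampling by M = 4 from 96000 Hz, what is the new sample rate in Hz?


Decimation reduces the sample rate:
fs_out = fs_in / M
       = 96000 / 4
       = 24000.0 Hz

24000.0 Hz


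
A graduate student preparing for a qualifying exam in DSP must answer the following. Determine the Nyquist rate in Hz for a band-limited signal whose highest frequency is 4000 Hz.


The Nyquist rate is twice the maximum frequency component.
fs_min = 2 * fmax
      = 2 * 4000
      = 8000 Hz

8000


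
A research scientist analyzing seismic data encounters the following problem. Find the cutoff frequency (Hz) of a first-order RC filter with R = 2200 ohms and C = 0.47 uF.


Cutoff frequency of a first-order RC filter:
fc = 1 / (2 * pi * R * C)
C = 0.47 uF = 4.7e-07 F
fc = 1 / (2 * pi * 2200 * 4.7e-07)
   = 1 / 0.0064968136076237
   = 153.921608 Hz

153.921608 Hz


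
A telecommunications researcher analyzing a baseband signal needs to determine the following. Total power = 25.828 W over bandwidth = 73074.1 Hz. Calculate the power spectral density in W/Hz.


Power spectral density:
PSD = P / BW
    = 25.828 / 73074.1
    = 0.00035345 W/Hz

0.00035345 W/Hz


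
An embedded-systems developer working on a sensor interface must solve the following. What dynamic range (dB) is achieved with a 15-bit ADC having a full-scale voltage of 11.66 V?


Dynamic range from full-scale to LSB:
V_min = V_max / 2^bits = 11.66 / 2^15
DR = 20 * log10(V_max / V_min)
   = 20 * log10(2^15)
   = 20 * 15 * log10(2)
   = 90.31 dB

90.31 dB


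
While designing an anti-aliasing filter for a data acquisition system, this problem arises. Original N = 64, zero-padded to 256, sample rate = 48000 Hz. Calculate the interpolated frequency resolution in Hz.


Frequency resolution after zero-padding:
N_padded = 64 * 4 = 256
df = fs / N_padded
   = 48000 / 256
   = 187.5 Hz

187.5 Hz


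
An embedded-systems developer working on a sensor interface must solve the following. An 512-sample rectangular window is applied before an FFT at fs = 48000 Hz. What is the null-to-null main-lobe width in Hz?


Main lobe width for a rectangular window:
Width = 2 * fs / N
      = 2 * 48000 / 512
      = 96000 / 512
      = 187.5 Hz

187.5 Hz


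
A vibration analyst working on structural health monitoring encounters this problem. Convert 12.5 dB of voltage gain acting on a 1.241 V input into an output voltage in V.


Output voltage from dB gain:
V_out = V_in * 10^(gain_dB / 20)
      = 1.241 * 10^(12.5 / 20)
      = 1.241 * 4.216965
      = 5.2333 V

5.2333 V


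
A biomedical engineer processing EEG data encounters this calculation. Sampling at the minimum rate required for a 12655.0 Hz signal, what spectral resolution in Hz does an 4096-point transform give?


Step 1 — Nyquist sampling rate:
fs = 2 * fmax = 2 * 12655.0 = 25310.0 Hz

Step 2 — DFT bin spacing:
df = fs / N = 25310.0 / 4096 = 6.1792 Hz

6.1792 Hz


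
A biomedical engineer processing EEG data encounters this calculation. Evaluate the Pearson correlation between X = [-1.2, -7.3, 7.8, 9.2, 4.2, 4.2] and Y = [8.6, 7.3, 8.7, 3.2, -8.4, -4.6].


Pearson correlation coefficient (population):
r = cov(X,Y) / (std(X) * std(Y))
Mean X = 2.8167, Mean Y = 2.4667
Cov(X,Y) = -10.432778
Std(X) = 5.595956, Std(Y) = 6.688215
r = -0.2788

-0.2788


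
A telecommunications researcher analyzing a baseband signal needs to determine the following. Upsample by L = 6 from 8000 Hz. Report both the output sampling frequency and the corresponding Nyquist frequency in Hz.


Step 1 — output sample rate after interpolation by L:
fs_out = L * fs_in = 6 * 8000 = 48000 Hz

Step 2 — Nyquist frequency of the output stream:
f_Nyq = fs_out / 2 = 48000 / 2 = 24000.0 Hz

fs_out = 48000 Hz; f_Nyquist = 24000.0 Hz


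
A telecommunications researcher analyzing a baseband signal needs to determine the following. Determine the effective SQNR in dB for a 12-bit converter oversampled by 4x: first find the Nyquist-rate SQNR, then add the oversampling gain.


Step 1 — baseline SQNR at Nyquist:
SQNR_base = 6.02*N + 1.76
          = 6.02*12 + 1.76
          = 74.0 dB

Step 2 — oversampling processing gain:
G = 10*log10(OSR) = 10*log10(4) = 6.02 dB

Step 3 — total:
SQNR_total = 74.0 + 6.02 = 80.02 dB

Base SQNR = 74.0 dB; oversampled SQNR = 80.02 dB


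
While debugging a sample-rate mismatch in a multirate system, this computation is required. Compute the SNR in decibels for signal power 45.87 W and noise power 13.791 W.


SNR in decibels:
SNR = 10 * log10(Ps / Pn)
    = 10 * log10(45.87 / 13.791)
    = 10 * log10(3.3261)
    = 10 * 0.5219
    = 5.22 dB

5.22 dB


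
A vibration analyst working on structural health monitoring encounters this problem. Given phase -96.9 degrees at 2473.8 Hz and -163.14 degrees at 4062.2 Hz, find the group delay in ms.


Group delay from phase difference:
tau = -d(phi)/d(omega)
d(phi) = -66.24 deg = -1.156106 rad
d(omega) = 2*pi*(4062.2 - 2473.8) = 9980.2115 rad/s
tau = -(-1.156106) / 9980.2115
    = 0.1158 ms

0.1158 ms


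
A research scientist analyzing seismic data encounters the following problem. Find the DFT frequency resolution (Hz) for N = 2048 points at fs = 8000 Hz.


DFT frequency resolution:
df = fs / N
   = 8000 / 2048
   = 3.9062 Hz

3.9062 Hz


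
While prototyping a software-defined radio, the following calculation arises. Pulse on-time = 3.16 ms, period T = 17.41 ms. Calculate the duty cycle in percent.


Duty cycle as a percentage:
DC = (t_on / T) * 100
   = (3.16 / 17.41) * 100
   = 0.181505 * 100
   = 18.15 %

18.15 %


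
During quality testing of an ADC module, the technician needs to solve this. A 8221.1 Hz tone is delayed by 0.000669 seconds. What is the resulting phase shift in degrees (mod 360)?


Phase shift from frequency and time delay:
phi = 360 * f * t_delay
    = 360 * 8221.1 * 0.000669
    = 1979.97 degrees
    mod 360 = 179.97 degrees

179.97 degrees


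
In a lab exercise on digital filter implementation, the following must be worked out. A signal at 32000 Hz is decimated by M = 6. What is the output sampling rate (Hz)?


Decimation reduces the sample rate:
fs_out = fs_in / M
       = 32000 / 6
       = 5333.3333 Hz

5333.3333 Hz


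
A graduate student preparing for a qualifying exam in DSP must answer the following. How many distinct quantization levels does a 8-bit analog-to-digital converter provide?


Number of quantization levels = 2^N
= 2^8
= 256

256


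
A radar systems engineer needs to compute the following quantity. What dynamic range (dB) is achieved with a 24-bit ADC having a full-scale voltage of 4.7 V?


Dynamic range from full-scale to LSB:
V_min = V_max / 2^bits = 4.7 / 2^24
DR = 20 * log10(V_max / V_min)
   = 20 * log10(2^24)
   = 20 * 24 * log10(2)
   = 144.49 dB

144.49 dB


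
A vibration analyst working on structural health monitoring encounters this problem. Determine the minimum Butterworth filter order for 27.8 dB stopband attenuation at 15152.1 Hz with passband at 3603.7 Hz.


Butterworth filter order formula:
n = log10(10^(A/10) - 1) / (2 * log10(f_stop/f_pass))
10^(27.8/10) - 1 = 601.5596
f_stop/f_pass = 15152.1 / 3603.7 = 4.2046
n = 2.228 -> ceil = 3

3


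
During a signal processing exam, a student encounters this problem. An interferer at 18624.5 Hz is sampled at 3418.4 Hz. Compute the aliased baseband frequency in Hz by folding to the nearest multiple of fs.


Compute the nearest integer multiple of fs to the signal:
n = round(18624.5 / 3418.4) = 5
f_alias = |18624.5 - 5 * 3418.4|
        = |18624.5 - 17092.0|
        = 1532.5 Hz

1532.5


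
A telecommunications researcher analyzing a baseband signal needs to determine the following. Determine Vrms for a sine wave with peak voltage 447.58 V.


RMS voltage for a sinusoidal waveform:
V_rms = V_peak / sqrt(2)
      = 447.58 / 1.414214
      = 316.487 V

316.487 V


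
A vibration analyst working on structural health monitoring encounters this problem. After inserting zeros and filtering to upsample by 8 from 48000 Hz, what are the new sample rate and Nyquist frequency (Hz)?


Step 1 — output sample rate after interpolation by L:
fs_out = L * fs_in = 8 * 48000 = 384000 Hz

Step 2 — Nyquist frequency of the output stream:
f_Nyq = fs_out / 2 = 384000 / 2 = 192000.0 Hz

fs_out = 384000 Hz; f_Nyquist = 192000.0 Hz


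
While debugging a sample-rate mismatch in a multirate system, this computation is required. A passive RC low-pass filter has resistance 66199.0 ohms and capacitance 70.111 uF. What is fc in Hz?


Cutoff frequency of a first-order RC filter:
fc = 1 / (2 * pi * R * C)
C = 70.111 uF = 7.0111e-05 F
fc = 1 / (2 * pi * 66199.0 * 7.0111e-05)
   = 1 / 29.162010295339
   = 0.034291 Hz

0.034291 Hz


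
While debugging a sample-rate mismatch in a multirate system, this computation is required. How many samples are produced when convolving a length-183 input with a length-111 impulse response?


Linear convolution output length:
L = N + M - 1
  = 183 + 111 - 1
  = 293 samples

293


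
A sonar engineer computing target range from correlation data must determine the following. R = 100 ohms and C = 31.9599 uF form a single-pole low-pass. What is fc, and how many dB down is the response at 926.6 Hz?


Step 1 — cutoff frequency:
fc = 1 / (2*pi*R*C)
C = 31.9599 uF = 3.19599e-05 F
fc = 1 / (2*pi*100*3.19599e-05)
   = 49.7983 Hz

Step 2 — magnitude at f = 926.6 Hz:
|H(f)| = 1 / sqrt(1 + (f/fc)^2)
f/fc = 926.6 / 49.7983 = 18.607061
|H| = 1 / sqrt(1 + 346.222719) = 0.0536656
|H|_dB = 20*log10(0.0536656) = -25.41 dB

fc = 49.7983 Hz; |H(926.6 Hz)| = -25.41 dB


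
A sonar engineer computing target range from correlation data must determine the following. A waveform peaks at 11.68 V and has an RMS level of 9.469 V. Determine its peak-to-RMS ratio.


Crest factor is the ratio of peak to RMS:
CF = V_peak / V_rms
   = 11.68 / 9.469
   = 1.2335

1.2335


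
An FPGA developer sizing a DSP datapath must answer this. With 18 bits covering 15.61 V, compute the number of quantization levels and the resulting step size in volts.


Step 1 — number of quantization levels:
L = 2^N = 2^18 = 262144

Step 2 — LSB step size:
delta = Vfs / L
      = 15.61 / 262144
      = 5.955e-05 V

Levels = 262144; step size = 5.955e-05 V


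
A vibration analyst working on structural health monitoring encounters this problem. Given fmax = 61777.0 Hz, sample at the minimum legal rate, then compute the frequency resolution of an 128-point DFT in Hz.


Step 1 — Nyquist sampling rate:
fs = 2 * fmax = 2 * 61777.0 = 123554.0 Hz

Step 2 — DFT bin spacing:
df = fs / N = 123554.0 / 128 = 965.2656 Hz

965.2656 Hz


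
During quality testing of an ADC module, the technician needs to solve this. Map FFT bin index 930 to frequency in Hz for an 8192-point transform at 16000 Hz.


Frequency of DFT bin k:
f_k = k * fs / N
    = 930 * 16000 / 8192
    = 14880000 / 8192
    = 1816.406 Hz

1816.406 Hz


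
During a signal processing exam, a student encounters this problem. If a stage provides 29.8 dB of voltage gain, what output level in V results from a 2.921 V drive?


Output voltage from dB gain:
V_out = V_in * 10^(gain_dB / 20)
      = 2.921 * 10^(29.8 / 20)
      = 2.921 * 30.902954
      = 90.2675 V

90.2675 V


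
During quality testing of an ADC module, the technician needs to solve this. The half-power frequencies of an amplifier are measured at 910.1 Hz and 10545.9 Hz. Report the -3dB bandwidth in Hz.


Bandwidth is the difference of -3dB frequencies:
BW = f_high - f_low
   = 10545.9 - 910.1
   = 9635.8 Hz

9635.8 Hz


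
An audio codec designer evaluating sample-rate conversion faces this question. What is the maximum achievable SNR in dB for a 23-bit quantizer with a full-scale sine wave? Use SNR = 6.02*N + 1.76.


Theoretical SNR for a full-scale sinusoid:
SNR = 6.02 * N + 1.76
    = 6.02 * 23 + 1.76
    = 138.46 + 1.76
    = 140.22 dB

140.22 dB


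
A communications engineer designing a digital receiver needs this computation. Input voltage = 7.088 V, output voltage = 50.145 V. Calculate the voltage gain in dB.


Voltage gain in dB:
G = 20 * log10(Vout / Vin)
  = 20 * log10(50.145 / 7.088)
  = 20 * log10(7.074633)
  = 20 * 0.849704
  = 16.99 dB

16.99 dB


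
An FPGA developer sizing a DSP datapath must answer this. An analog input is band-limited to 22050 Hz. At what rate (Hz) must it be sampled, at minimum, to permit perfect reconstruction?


The Nyquist rate is twice the maximum frequency component.
fs_min = 2 * fmax
      = 2 * 22050
      = 44100 Hz

44100


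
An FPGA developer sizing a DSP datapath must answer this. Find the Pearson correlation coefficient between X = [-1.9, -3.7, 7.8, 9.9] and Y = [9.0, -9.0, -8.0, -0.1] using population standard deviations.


Pearson correlation coefficient (population):
r = cov(X,Y) / (std(X) * std(Y))
Mean X = 3.025, Mean Y = -2.025
Cov(X,Y) = -5.671875
Std(X) = 5.906511, Std(Y) = 7.238914
r = -0.1327

-0.1327


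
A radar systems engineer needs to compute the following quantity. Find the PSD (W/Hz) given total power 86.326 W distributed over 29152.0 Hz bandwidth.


Power spectral density:
PSD = P / BW
    = 86.326 / 29152.0
    = 0.00296124 W/Hz

0.00296124 W/Hz


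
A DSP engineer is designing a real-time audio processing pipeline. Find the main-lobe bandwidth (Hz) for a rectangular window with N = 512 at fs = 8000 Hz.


Main lobe width for a rectangular window:
Width = 2 * fs / N
      = 2 * 8000 / 512
      = 16000 / 512
      = 31.25 Hz

31.25 Hz


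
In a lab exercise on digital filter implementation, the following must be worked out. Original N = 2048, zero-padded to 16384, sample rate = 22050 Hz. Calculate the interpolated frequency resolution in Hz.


Frequency resolution after zero-padding:
N_padded = 2048 * 8 = 16384
df = fs / N_padded
   = 22050 / 16384
   = 1.3458 Hz

1.3458 Hz


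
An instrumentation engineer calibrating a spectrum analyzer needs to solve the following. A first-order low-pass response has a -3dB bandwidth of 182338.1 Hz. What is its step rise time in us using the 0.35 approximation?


Rise time from bandwidth relationship:
tr = 0.35 / BW
   = 0.35 / 182338.1
   = 1.919511062e-06 s
   = 1.9195 us

1.9195 us


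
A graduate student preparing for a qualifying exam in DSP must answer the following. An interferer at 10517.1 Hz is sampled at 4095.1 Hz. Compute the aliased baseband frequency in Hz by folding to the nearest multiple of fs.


Compute the nearest integer multiple of fs to the signal:
n = round(10517.1 / 4095.1) = 3
f_alias = |10517.1 - 3 * 4095.1|
        = |10517.1 - 12285.3|
        = 1768.2 Hz

1768.2


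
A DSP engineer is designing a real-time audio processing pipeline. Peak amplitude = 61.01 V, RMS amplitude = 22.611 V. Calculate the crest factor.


Crest factor is the ratio of peak to RMS:
CF = V_peak / V_rms
   = 61.01 / 22.611
   = 2.6982

2.6982


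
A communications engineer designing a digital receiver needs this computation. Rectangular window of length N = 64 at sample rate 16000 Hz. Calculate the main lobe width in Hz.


Main lobe width for a rectangular window:
Width = 2 * fs / N
      = 2 * 16000 / 64
      = 32000 / 64
      = 500.0 Hz

500.0 Hz


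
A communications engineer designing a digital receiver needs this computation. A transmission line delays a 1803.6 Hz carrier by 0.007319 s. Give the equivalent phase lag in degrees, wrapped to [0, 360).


Phase shift from frequency and time delay:
phi = 360 * f * t_delay
    = 360 * 1803.6 * 0.007319
    = 4752.2 degrees
    mod 360 = 72.2 degrees

72.2 degrees


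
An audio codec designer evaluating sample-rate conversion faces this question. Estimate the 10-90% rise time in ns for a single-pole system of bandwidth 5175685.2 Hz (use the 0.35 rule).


Rise time from bandwidth relationship:
tr = 0.35 / BW
   = 0.35 / 5175685.2
   = 6.762389645e-08 s
   = 67.6239 ns

67.6239 ns


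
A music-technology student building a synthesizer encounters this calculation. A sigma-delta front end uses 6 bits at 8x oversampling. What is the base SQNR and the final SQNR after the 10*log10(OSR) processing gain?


Step 1 — baseline SQNR at Nyquist:
SQNR_base = 6.02*N + 1.76
          = 6.02*6 + 1.76
          = 37.88 dB

Step 2 — oversampling processing gain:
G = 10*log10(OSR) = 10*log10(8) = 9.03 dB

Step 3 — total:
SQNR_total = 37.88 + 9.03 = 46.91 dB

Base SQNR = 37.88 dB; oversampled SQNR = 46.91 dB


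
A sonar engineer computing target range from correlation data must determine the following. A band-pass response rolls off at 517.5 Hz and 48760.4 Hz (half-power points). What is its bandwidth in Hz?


Bandwidth is the difference of -3dB frequencies:
BW = f_high - f_low
   = 48760.4 - 517.5
   = 48242.9 Hz

48242.9 Hz


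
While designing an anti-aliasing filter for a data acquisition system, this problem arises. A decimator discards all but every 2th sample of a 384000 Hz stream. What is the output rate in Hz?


Decimation reduces the sample rate:
fs_out = fs_in / M
       = 384000 / 2
       = 192000.0 Hz

192000.0 Hz


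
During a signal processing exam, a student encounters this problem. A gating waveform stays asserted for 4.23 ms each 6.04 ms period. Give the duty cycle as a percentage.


Duty cycle as a percentage:
DC = (t_on / T) * 100
   = (4.23 / 6.04) * 100
   = 0.700331 * 100
   = 70.03 %

70.03 %


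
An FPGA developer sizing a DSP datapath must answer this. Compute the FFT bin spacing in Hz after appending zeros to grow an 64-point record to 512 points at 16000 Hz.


Frequency resolution after zero-padding:
N_padded = 64 * 8 = 512
df = fs / N_padded
   = 16000 / 512
   = 31.25 Hz

31.25 Hz


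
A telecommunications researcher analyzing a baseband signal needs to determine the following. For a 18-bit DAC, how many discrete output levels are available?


Number of quantization levels = 2^N
= 2^18
= 262144

262144


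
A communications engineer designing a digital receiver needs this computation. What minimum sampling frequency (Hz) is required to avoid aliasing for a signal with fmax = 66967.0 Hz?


The Nyquist rate is twice the maximum frequency component.
fs_min = 2 * fmax
      = 2 * 66967.0
      = 133934.0 Hz

133934.0


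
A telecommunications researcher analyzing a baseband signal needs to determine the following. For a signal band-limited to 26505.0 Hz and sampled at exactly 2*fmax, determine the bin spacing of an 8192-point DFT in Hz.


Step 1 — Nyquist sampling rate:
fs = 2 * fmax = 2 * 26505.0 = 53010.0 Hz

Step 2 — DFT bin spacing:
df = fs / N = 53010.0 / 8192 = 6.4709 Hz

6.4709 Hz


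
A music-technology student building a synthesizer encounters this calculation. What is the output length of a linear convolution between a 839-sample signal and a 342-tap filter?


Linear convolution output length:
L = N + M - 1
  = 839 + 342 - 1
  = 1180 samples

1180


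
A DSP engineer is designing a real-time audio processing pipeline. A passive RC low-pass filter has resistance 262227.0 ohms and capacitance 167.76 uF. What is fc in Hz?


Cutoff frequency of a first-order RC filter:
fc = 1 / (2 * pi * R * C)
C = 167.76 uF = 0.00016776 F
fc = 1 / (2 * pi * 262227.0 * 0.00016776)
   = 1 / 276.40487103564
   = 0.003618 Hz

0.003618 Hz


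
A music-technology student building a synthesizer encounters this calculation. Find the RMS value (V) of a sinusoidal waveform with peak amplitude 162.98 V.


RMS voltage for a sinusoidal waveform:
V_rms = V_peak / sqrt(2)
      = 162.98 / 1.414214
      = 115.244 V

115.244 V


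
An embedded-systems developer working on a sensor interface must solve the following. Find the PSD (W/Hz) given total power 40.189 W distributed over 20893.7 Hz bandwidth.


Power spectral density:
PSD = P / BW
    = 40.189 / 20893.7
    = 0.0019235 W/Hz

0.0019235 W/Hz


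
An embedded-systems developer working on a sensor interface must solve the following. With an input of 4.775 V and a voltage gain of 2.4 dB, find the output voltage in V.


Output voltage from dB gain:
V_out = V_in * 10^(gain_dB / 20)
      = 4.775 * 10^(2.4 / 20)
      = 4.775 * 1.318257
      = 6.2947 V

6.2947 V


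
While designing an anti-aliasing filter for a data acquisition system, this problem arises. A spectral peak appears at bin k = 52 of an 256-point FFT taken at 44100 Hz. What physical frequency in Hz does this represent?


Frequency of DFT bin k:
f_k = k * fs / N
    = 52 * 44100 / 256
    = 2293200 / 256
    = 8957.812 Hz

8957.812 Hz


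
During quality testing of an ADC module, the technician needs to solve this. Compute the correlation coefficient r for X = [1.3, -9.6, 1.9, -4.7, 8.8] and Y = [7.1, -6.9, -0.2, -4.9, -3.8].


Pearson correlation coefficient (population):
r = cov(X,Y) / (std(X) * std(Y))
Mean X = -0.46, Mean Y = -1.74
Cov(X,Y) = 12.1356
Std(X) = 6.259904, Std(Y) = 4.926906
r = 0.3935

0.3935


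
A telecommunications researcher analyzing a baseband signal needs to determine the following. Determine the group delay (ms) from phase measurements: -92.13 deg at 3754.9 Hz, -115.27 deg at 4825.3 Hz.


Group delay from phase difference:
tau = -d(phi)/d(omega)
d(phi) = -23.14 deg = -0.403869 rad
d(omega) = 2*pi*(4825.3 - 3754.9) = 6725.5216 rad/s
tau = -(-0.403869) / 6725.5216
    = 0.0601 ms

0.0601 ms


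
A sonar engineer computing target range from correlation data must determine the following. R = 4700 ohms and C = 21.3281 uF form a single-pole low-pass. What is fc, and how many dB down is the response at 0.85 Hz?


Step 1 — cutoff frequency:
fc = 1 / (2*pi*R*C)
C = 21.3281 uF = 2.13281e-05 F
fc = 1 / (2*pi*4700*2.13281e-05)
   = 1.58771 Hz

Step 2 — magnitude at f = 0.85 Hz:
|H(f)| = 1 / sqrt(1 + (f/fc)^2)
f/fc = 0.85 / 1.58771 = 0.535362
|H| = 1 / sqrt(1 + 0.286612) = 0.8816094
|H|_dB = 20*log10(0.8816094) = -1.09 dB

fc = 1.58771 Hz; |H(0.85 Hz)| = -1.09 dB


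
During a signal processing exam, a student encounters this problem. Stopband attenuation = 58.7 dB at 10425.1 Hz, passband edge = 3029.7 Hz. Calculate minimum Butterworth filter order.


Butterworth filter order formula:
n = log10(10^(A/10) - 1) / (2 * log10(f_stop/f_pass))
10^(58.7/10) - 1 = 741309.2413
f_stop/f_pass = 10425.1 / 3029.7 = 3.441
n = 5.4688 -> ceil = 6

6


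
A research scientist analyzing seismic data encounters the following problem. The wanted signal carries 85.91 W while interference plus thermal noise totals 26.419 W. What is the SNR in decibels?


SNR in decibels:
SNR = 10 * log10(Ps / Pn)
    = 10 * log10(85.91 / 26.419)
    = 10 * log10(3.2518)
    = 10 * 0.5121
    = 5.12 dB

5.12 dB


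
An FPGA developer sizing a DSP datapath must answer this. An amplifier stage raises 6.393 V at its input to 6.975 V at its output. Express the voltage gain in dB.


Voltage gain in dB:
G = 20 * log10(Vout / Vin)
  = 20 * log10(6.975 / 6.393)
  = 20 * log10(1.091037)
  = 20 * 0.03784
  = 0.76 dB

0.76 dB


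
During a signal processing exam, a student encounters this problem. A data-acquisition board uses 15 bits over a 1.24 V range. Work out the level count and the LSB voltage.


Step 1 — number of quantization levels:
L = 2^N = 2^15 = 32768

Step 2 — LSB step size:
delta = Vfs / L
      = 1.24 / 32768
      = 3.784e-05 V

Levels = 32768; step size = 3.784e-05 V


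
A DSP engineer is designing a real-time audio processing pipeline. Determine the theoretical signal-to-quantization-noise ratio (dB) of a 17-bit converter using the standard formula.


Theoretical SNR for a full-scale sinusoid:
SNR = 6.02 * N + 1.76
    = 6.02 * 17 + 1.76
    = 102.34 + 1.76
    = 104.1 dB

104.1 dB


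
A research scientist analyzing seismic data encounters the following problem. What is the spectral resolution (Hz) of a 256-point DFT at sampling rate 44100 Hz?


DFT frequency resolution:
df = fs / N
   = 44100 / 256
   = 172.2656 Hz

172.2656 Hz


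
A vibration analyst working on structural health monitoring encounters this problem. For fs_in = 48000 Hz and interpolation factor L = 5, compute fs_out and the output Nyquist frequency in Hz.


Step 1 — output sample rate after interpolation by L:
fs_out = L * fs_in = 5 * 48000 = 240000 Hz

Step 2 — Nyquist frequency of the output stream:
f_Nyq = fs_out / 2 = 240000 / 2 = 120000.0 Hz

fs_out = 240000 Hz; f_Nyquist = 120000.0 Hz


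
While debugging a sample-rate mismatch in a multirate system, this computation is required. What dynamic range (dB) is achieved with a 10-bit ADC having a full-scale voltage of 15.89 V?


Dynamic range from full-scale to LSB:
V_min = V_max / 2^bits = 15.89 / 2^10
DR = 20 * log10(V_max / V_min)
   = 20 * log10(2^10)
   = 20 * 10 * log10(2)
   = 60.21 dB

60.21 dB


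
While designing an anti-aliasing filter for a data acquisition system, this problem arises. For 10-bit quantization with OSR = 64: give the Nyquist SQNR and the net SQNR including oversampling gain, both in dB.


Step 1 — baseline SQNR at Nyquist:
SQNR_base = 6.02*N + 1.76
          = 6.02*10 + 1.76
          = 61.96 dB

Step 2 — oversampling processing gain:
G = 10*log10(OSR) = 10*log10(64) = 18.06 dB

Step 3 — total:
SQNR_total = 61.96 + 18.06 = 80.02 dB

Base SQNR = 61.96 dB; oversampled SQNR = 80.02 dB


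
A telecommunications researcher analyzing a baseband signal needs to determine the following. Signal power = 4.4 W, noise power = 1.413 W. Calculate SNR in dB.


SNR in decibels:
SNR = 10 * log10(Ps / Pn)
    = 10 * log10(4.4 / 1.413)
    = 10 * log10(3.1139)
    = 10 * 0.4933
    = 4.93 dB

4.93 dB


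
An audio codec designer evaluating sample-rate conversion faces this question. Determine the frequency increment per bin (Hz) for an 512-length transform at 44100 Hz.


DFT frequency resolution:
df = fs / N
   = 44100 / 512
   = 86.1328 Hz

86.1328 Hz


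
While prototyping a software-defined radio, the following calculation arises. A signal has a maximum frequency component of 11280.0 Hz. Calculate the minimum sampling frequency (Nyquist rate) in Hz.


The Nyquist rate is twice the maximum frequency component.
fs_min = 2 * fmax
      = 2 * 11280.0
      = 22560.0 Hz

22560.0


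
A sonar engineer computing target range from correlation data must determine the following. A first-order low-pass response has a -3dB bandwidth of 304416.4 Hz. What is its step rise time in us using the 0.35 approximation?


Rise time from bandwidth relationship:
tr = 0.35 / BW
   = 0.35 / 304416.4
   = 1.149740947e-06 s
   = 1.1497 us

1.1497 us


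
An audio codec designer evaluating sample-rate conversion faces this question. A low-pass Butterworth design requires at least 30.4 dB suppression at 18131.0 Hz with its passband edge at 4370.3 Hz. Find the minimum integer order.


Butterworth filter order formula:
n = log10(10^(A/10) - 1) / (2 * log10(f_stop/f_pass))
10^(30.4/10) - 1 = 1095.4782
f_stop/f_pass = 18131.0 / 4370.3 = 4.1487
n = 2.4596 -> ceil = 3

3


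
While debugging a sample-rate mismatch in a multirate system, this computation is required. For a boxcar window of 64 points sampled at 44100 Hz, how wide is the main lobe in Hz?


Main lobe width for a rectangular window:
Width = 2 * fs / N
      = 2 * 44100 / 64
      = 88200 / 64
      = 1378.125 Hz

1378.125 Hz


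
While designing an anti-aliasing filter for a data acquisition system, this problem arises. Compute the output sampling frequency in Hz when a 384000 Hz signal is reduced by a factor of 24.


Decimation reduces the sample rate:
fs_out = fs_in / M
       = 384000 / 24
       = 16000.0 Hz

16000.0 Hz


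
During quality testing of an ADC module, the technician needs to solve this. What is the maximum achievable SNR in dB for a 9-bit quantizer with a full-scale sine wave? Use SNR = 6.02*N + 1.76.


Theoretical SNR for a full-scale sinusoid:
SNR = 6.02 * N + 1.76
    = 6.02 * 9 + 1.76
    = 54.18 + 1.76
    = 55.94 dB

55.94 dB


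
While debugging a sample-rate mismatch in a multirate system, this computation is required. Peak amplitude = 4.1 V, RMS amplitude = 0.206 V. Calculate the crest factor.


Crest factor is the ratio of peak to RMS:
CF = V_peak / V_rms
   = 4.1 / 0.206
   = 19.9029

19.9029


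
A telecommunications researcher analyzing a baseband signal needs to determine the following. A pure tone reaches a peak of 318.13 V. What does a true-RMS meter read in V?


RMS voltage for a sinusoidal waveform:
V_rms = V_peak / sqrt(2)
      = 318.13 / 1.414214
      = 224.952 V

224.952 V


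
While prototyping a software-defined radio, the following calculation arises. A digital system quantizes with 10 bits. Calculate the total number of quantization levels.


Number of quantization levels = 2^N
= 2^10
= 1024

1024


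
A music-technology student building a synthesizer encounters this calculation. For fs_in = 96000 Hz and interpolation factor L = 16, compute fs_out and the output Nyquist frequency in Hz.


Step 1 — output sample rate after interpolation by L:
fs_out = L * fs_in = 16 * 96000 = 1536000 Hz

Step 2 — Nyquist frequency of the output stream:
f_Nyq = fs_out / 2 = 1536000 / 2 = 768000.0 Hz

fs_out = 1536000 Hz; f_Nyquist = 768000.0 Hz


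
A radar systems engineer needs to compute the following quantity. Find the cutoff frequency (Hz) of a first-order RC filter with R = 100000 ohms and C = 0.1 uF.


Cutoff frequency of a first-order RC filter:
fc = 1 / (2 * pi * R * C)
C = 0.1 uF = 1e-07 F
fc = 1 / (2 * pi * 100000 * 1e-07)
   = 1 / 0.062831853071796
   = 15.915494 Hz

15.915494 Hz


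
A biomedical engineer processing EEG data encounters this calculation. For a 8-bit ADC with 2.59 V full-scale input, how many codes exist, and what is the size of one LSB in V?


Step 1 — number of quantization levels:
L = 2^N = 2^8 = 256

Step 2 — LSB step size:
delta = Vfs / L
      = 2.59 / 256
      = 0.01011719 V

Levels = 256; step size = 0.01011719 V


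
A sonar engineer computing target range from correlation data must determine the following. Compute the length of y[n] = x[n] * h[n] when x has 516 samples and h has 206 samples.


Linear convolution output length:
L = N + M - 1
  = 516 + 206 - 1
  = 721 samples

721


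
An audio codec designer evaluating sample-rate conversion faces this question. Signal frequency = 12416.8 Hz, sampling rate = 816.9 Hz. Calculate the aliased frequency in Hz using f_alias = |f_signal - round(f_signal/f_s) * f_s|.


Compute the nearest integer multiple of fs to the signal:
n = round(12416.8 / 816.9) = 15
f_alias = |12416.8 - 15 * 816.9|
        = |12416.8 - 12253.5|
        = 163.3 Hz

163.3


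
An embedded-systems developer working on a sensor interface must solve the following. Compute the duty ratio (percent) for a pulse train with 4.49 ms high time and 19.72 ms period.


Duty cycle as a percentage:
DC = (t_on / T) * 100
   = (4.49 / 19.72) * 100
   = 0.227688 * 100
   = 22.77 %

22.77 %


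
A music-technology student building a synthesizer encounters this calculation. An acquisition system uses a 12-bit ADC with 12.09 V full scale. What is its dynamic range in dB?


Dynamic range from full-scale to LSB:
V_min = V_max / 2^bits = 12.09 / 2^12
DR = 20 * log10(V_max / V_min)
   = 20 * log10(2^12)
   = 20 * 12 * log10(2)
   = 72.25 dB

72.25 dB


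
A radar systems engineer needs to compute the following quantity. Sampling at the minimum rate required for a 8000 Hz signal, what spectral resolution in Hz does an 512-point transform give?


Step 1 — Nyquist sampling rate:
fs = 2 * fmax = 2 * 8000 = 16000 Hz

Step 2 — DFT bin spacing:
df = fs / N = 16000 / 512 = 31.25 Hz

31.25 Hz


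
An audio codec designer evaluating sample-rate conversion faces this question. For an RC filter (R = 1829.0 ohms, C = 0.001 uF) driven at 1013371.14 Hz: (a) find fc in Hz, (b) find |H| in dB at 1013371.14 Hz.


Step 1 — cutoff frequency:
fc = 1 / (2*pi*R*C)
C = 0.001 uF = 1e-09 F
fc = 1 / (2*pi*1829.0*1e-09)
   = 87017.465 Hz

Step 2 — magnitude at f = 1013371.14 Hz:
|H(f)| = 1 / sqrt(1 + (f/fc)^2)
f/fc = 1013371.14 / 87017.465 = 11.645606
|H| = 1 / sqrt(1 + 135.620139) = 0.0855545
|H|_dB = 20*log10(0.0855545) = -21.36 dB

fc = 87017.465 Hz; |H(1013371.14 Hz)| = -21.36 dB


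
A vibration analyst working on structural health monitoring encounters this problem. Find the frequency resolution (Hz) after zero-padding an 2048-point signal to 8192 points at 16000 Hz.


Frequency resolution after zero-padding:
N_padded = 2048 * 4 = 8192
df = fs / N_padded
   = 16000 / 8192
   = 1.9531 Hz

1.9531 Hz


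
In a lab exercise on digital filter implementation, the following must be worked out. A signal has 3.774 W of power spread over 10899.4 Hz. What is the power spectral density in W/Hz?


Power spectral density:
PSD = P / BW
    = 3.774 / 10899.4
    = 0.00034626 W/Hz

0.00034626 W/Hz


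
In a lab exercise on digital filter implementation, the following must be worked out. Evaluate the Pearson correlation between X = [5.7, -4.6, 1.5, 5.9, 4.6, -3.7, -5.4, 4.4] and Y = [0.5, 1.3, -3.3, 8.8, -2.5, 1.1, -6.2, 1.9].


Pearson correlation coefficient (population):
r = cov(X,Y) / (std(X) * std(Y))
Mean X = 1.05, Mean Y = 0.2
Cov(X,Y) = 8.55375
Std(X) = 4.545052, Std(Y) = 4.175225
r = 0.4508

0.4508


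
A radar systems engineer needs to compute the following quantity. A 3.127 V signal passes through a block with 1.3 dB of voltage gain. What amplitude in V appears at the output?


Output voltage from dB gain:
V_out = V_in * 10^(gain_dB / 20)
      = 3.127 * 10^(1.3 / 20)
      = 3.127 * 1.161449
      = 3.6318 V

3.6318 V


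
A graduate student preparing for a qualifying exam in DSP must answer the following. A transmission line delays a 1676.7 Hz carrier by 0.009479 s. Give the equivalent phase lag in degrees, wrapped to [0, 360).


Phase shift from frequency and time delay:
phi = 360 * f * t_delay
    = 360 * 1676.7 * 0.009479
    = 5721.64 degrees
    mod 360 = 321.64 degrees

321.64 degrees


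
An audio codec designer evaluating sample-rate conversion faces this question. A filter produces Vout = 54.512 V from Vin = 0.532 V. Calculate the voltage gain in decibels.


Voltage gain in dB:
G = 20 * log10(Vout / Vin)
  = 20 * log10(54.512 / 0.532)
  = 20 * log10(102.466165)
  = 20 * 2.01058
  = 40.21 dB

40.21 dB


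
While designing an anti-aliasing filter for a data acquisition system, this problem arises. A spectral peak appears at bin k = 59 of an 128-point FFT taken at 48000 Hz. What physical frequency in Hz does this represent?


Frequency of DFT bin k:
f_k = k * fs / N
    = 59 * 48000 / 128
    = 2832000 / 128
    = 22125.0 Hz

22125.0 Hz


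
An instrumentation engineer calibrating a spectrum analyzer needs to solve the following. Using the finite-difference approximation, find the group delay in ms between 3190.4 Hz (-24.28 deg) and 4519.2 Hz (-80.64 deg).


Group delay from phase difference:
tau = -d(phi)/d(omega)
d(phi) = -56.36 deg = -0.983668 rad
d(omega) = 2*pi*(4519.2 - 3190.4) = 8349.0966 rad/s
tau = -(-0.983668) / 8349.0966
    = 0.1178 ms

0.1178 ms


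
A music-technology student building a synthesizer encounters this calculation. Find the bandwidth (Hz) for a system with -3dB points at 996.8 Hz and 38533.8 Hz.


Bandwidth is the difference of -3dB frequencies:
BW = f_high - f_low
   = 38533.8 - 996.8
   = 37537.0 Hz

37537.0 Hz


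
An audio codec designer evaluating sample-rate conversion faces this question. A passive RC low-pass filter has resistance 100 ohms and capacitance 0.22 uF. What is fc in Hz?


Cutoff frequency of a first-order RC filter:
fc = 1 / (2 * pi * R * C)
C = 0.22 uF = 2.2e-07 F
fc = 1 / (2 * pi * 100 * 2.2e-07)
   = 1 / 0.00013823007675795
   = 7234.315595 Hz

7234.315595 Hz


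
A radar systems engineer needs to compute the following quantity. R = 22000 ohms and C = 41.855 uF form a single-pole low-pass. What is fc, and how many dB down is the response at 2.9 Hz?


Step 1 — cutoff frequency:
fc = 1 / (2*pi*R*C)
C = 41.855 uF = 4.1855e-05 F
fc = 1 / (2*pi*22000*4.1855e-05)
   = 0.172842 Hz

Step 2 — magnitude at f = 2.9 Hz:
|H(f)| = 1 / sqrt(1 + (f/fc)^2)
f/fc = 2.9 / 0.172842 = 16.778329
|H| = 1 / sqrt(1 + 281.512324) = 0.0594951
|H|_dB = 20*log10(0.0594951) = -24.51 dB

fc = 0.172842 Hz; |H(2.9 Hz)| = -24.51 dB


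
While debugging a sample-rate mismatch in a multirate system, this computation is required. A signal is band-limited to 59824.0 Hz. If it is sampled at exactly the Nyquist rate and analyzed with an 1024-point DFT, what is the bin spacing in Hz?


Step 1 — Nyquist sampling rate:
fs = 2 * fmax = 2 * 59824.0 = 119648.0 Hz

Step 2 — DFT bin spacing:
df = fs / N = 119648.0 / 1024 = 116.8438 Hz

116.8438 Hz


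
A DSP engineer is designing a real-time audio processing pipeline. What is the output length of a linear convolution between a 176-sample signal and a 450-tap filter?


Linear convolution output length:
L = N + M - 1
  = 176 + 450 - 1
  = 625 samples

625


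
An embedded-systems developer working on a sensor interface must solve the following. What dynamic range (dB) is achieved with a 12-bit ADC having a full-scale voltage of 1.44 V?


Dynamic range from full-scale to LSB:
V_min = V_max / 2^bits = 1.44 / 2^12
DR = 20 * log10(V_max / V_min)
   = 20 * log10(2^12)
   = 20 * 12 * log10(2)
   = 72.25 dB

72.25 dB


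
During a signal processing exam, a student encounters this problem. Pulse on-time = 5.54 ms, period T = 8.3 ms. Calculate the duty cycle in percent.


Duty cycle as a percentage:
DC = (t_on / T) * 100
   = (5.54 / 8.3) * 100
   = 0.66747 * 100
   = 66.75 %

66.75 %


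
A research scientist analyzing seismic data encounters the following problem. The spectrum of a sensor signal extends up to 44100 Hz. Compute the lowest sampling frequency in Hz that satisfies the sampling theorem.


The Nyquist rate is twice the maximum frequency component.
fs_min = 2 * fmax
      = 2 * 44100
      = 88200 Hz

88200


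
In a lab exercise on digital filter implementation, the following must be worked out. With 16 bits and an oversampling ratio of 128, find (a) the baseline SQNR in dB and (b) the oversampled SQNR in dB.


Step 1 — baseline SQNR at Nyquist:
SQNR_base = 6.02*N + 1.76
          = 6.02*16 + 1.76
          = 98.08 dB

Step 2 — oversampling processing gain:
G = 10*log10(OSR) = 10*log10(128) = 21.07 dB

Step 3 — total:
SQNR_total = 98.08 + 21.07 = 119.15 dB

Base SQNR = 98.08 dB; oversampled SQNR = 119.15 dB


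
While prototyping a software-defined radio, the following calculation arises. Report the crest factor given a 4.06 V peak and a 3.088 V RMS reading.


Crest factor is the ratio of peak to RMS:
CF = V_peak / V_rms
   = 4.06 / 3.088
   = 1.3148

1.3148
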